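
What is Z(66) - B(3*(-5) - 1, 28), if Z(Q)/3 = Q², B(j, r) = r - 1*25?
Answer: 13065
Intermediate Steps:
B(j, r) = -25 + r (B(j, r) = r - 25 = -25 + r)
Z(Q) = 3*Q²
Z(66) - B(3*(-5) - 1, 28) = 3*66² - (-25 + 28) = 3*4356 - 1*3 = 13068 - 3 = 13065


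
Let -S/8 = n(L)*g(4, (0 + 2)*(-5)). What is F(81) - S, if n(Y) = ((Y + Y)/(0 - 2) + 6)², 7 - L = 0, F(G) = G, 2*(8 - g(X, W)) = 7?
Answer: 117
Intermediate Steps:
g(X, W) = 9/2 (g(X, W) = 8 - ½*7 = 8 - 7/2 = 9/2)
L = 7 (L = 7 - 1*0 = 7 + 0 = 7)
n(Y) = (6 - Y)² (n(Y) = ((2*Y)/(-2) + 6)² = ((2*Y)*(-½) + 6)² = (-Y + 6)² = (6 - Y)²)
S = -36 (S = -8*(-6 + 7)²*9/2 = -8*1²*9/2 = -8*9/2 = -36)
F(81) - S = 81 - 1*(-36) = 81 + 36 = 117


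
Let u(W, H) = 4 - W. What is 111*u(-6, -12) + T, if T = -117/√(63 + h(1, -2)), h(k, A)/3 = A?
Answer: 1110 - 39*√57/19 ≈ 1094.5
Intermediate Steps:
h(k, A) = 3*A
T = -39*√57/19 (T = -117/√(63 + 3*(-2)) = -117/√(63 - 6) = -117*√57/57 = -39*√57/19 ≈ -15.497)
111*u(-6, -12) + T = 111*(4 - 1*(-6)) - 39*√57/19 = 111*(4 + 6) - 39*√57/19 = 111*10 - 39*√57/19 = 1110 - 39*√57/19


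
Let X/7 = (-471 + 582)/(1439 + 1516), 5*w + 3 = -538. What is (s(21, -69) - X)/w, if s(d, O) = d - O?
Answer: -88391/106577 ≈ -0.82936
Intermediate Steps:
w = -541/5 (w = -⅗ + (⅕)*(-538) = -⅗ - 538/5 = -541/5 ≈ -108.20)
X = 259/985 (X = 7*((-471 + 582)/(1439 + 1516)) = 7*(111/2955) = 7*(111*(1/2955)) = 7*(37/985) = 259/985 ≈ 0.26294)
(s(21, -69) - X)/w = ((21 - 1*(-69)) - 1*259/985)/(-541/5) = ((21 + 69) - 259/985)*(-5/541) = (90 - 259/985)*(-5/541) = (88391/985)*(-5/541) = -88391/106577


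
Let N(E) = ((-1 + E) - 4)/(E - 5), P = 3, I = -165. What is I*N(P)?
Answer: -165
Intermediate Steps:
N(E) = 1 (N(E) = (-5 + E)/(-5 + E) = 1)
I*N(P) = -165*1 = -165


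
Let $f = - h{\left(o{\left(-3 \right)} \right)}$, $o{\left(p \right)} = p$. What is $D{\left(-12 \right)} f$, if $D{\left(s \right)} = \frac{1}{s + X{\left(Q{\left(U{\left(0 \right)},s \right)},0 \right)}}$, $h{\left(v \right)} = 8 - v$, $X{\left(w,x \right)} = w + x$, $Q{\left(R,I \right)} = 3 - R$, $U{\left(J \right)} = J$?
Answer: $\frac{11}{9} \approx 1.2222$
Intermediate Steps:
$D{\left(s \right)} = \frac{1}{3 + s}$ ($D{\left(s \right)} = \frac{1}{s + \left(\left(3 - 0\right) + 0\right)} = \frac{1}{s + \left(\left(3 + 0\right) + 0\right)} = \frac{1}{s + \left(3 + 0\right)} = \frac{1}{s + 3} = \frac{1}{3 + s}$)
$f = -11$ ($f = - (8 - -3) = - (8 + 3) = \left(-1\right) 11 = -11$)
$D{\left(-12 \right)} f = \frac{1}{3 - 12} \left(-11\right) = \frac{1}{-9} \left(-11\right) = \left(- \frac{1}{9}\right) \left(-11\right) = \frac{11}{9}$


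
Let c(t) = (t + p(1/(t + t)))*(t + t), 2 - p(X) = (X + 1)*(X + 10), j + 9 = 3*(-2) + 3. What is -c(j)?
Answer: -11257/24 ≈ -469.04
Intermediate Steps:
j = -12 (j = -9 + (3*(-2) + 3) = -9 + (-6 + 3) = -9 - 3 = -12)
p(X) = 2 - (1 + X)*(10 + X) (p(X) = 2 - (X + 1)*(X + 10) = 2 - (1 + X)*(10 + X))
c(t) = 2*t*(-8 + t - 11/(2*t) - 1/(4*t**2)) (c(t) = (t + (-8 - (1/(t + t))**2 - 11/(t + t)))*(t + t) = (t + (-8 - (1/(2*t))**2 - 11*1/(2*t)))*(2*t) = (t + (-8 - (1/(2*t))**2 - 11/(2*t)))*(2*t) = (t + (-8 - 1/(4*t**2) - 11/(2*t)))*(2*t) = (t + (-8 - 11/(2*t) - 1/(4*t**2)))*(2*t) = (-8 + t - 11/(2*t) - 1/(4*t**2))*(2*t) = 2*t*(-8 + t - 11/(2*t) - 1/(4*t**2)))
-c(j) = -(-11 - 16*(-12) + 2*(-12)**2 - 1/2/(-12)) = -(-11 + 192 + 2*144 - 1/2*(-1/12)) = -(-11 + 192 + 288 + 1/24) = -1*11257/24 = -11257/24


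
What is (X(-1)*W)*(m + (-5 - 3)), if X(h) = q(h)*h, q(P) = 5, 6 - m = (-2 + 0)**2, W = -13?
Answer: -390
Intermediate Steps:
m = 2 (m = 6 - (-2 + 0)**2 = 6 - 1*(-2)**2 = 6 - 1*4 = 6 - 4 = 2)
X(h) = 5*h
(X(-1)*W)*(m + (-5 - 3)) = ((5*(-1))*(-13))*(2 + (-5 - 3)) = (-5*(-13))*(2 - 8) = 65*(-6) = -390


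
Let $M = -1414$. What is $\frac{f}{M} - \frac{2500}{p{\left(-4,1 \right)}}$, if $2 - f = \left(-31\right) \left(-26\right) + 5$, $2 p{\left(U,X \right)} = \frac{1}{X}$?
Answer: $- \frac{7069191}{1414} \approx -4999.4$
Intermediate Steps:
$p{\left(U,X \right)} = \frac{1}{2 X}$
$f = -809$ ($f = 2 - \left(\left(-31\right) \left(-26\right) + 5\right) = 2 - \left(806 + 5\right) = 2 - 811 = -809$)
$\frac{f}{M} - \frac{2500}{p{\left(-4,1 \right)}} = - \frac{809}{-1414} - \frac{2500}{\frac{1}{2} \cdot 1^{-1}} = \left(-809\right) \left(- \frac{1}{1414}\right) - \frac{2500}{\frac{1}{2} \cdot 1} = \frac{809}{1414} - 2500 \frac{1}{\frac{1}{2}} = \frac{809}{1414} - 5000 = - \frac{7069191}{1414}$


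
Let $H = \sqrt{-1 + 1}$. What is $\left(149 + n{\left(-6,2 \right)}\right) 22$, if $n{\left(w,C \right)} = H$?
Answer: $3278$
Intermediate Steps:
$H = 0$ ($H = \sqrt{0} = 0$)
$n{\left(w,C \right)} = 0$
$\left(149 + n{\left(-6,2 \right)}\right) 22 = \left(149 + 0\right) 22 = 149 \cdot 22 = 3278$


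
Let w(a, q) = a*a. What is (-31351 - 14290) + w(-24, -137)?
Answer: -45065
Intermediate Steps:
w(a, q) = a**2
(-31351 - 14290) + w(-24, -137) = (-31351 - 14290) + (-24)**2 = -45641 + 576 = -45065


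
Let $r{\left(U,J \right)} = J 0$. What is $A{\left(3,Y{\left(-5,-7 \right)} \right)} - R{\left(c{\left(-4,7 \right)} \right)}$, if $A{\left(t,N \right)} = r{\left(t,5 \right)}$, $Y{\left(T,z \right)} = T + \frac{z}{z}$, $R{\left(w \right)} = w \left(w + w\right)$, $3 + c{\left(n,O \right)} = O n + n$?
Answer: $-2450$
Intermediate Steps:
$c{\left(n,O \right)} = -3 + n + O n$ ($c{\left(n,O \right)} = -3 + \left(O n + n\right) = -3 + \left(n + O n\right) = -3 + n + O n$)
$R{\left(w \right)} = 2 w^{2}$ ($R{\left(w \right)} = w 2 w = 2 w^{2}$)
$r{\left(U,J \right)} = 0$
$Y{\left(T,z \right)} = 1 + T$ ($Y{\left(T,z \right)} = T + 1 = 1 + T$)
$A{\left(t,N \right)} = 0$
$A{\left(3,Y{\left(-5,-7 \right)} \right)} - R{\left(c{\left(-4,7 \right)} \right)} = 0 - 2 \left(-3 - 4 + 7 \left(-4\right)\right)^{2} = 0 - 2 \left(-3 - 4 - 28\right)^{2} = 0 - 2 \left(-35\right)^{2} = 0 - 2 \cdot 1225 = 0 - 2450 = -2450$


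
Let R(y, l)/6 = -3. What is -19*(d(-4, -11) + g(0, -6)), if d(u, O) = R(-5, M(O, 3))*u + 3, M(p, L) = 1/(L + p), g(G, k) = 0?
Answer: -1425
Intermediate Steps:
R(y, l) = -18 (R(y, l) = 6*(-3) = -18)
d(u, O) = 3 - 18*u (d(u, O) = -18*u + 3 = 3 - 18*u)
-19*(d(-4, -11) + g(0, -6)) = -19*((3 - 18*(-4)) + 0) = -19*((3 + 72) + 0) = -19*(75 + 0) = -19*75 = -1425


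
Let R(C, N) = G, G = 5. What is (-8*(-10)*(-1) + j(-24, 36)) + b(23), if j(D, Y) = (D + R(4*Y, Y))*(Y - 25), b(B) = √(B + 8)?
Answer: -289 + √31 ≈ -283.43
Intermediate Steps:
R(C, N) = 5
b(B) = √(8 + B)
j(D, Y) = (-25 + Y)*(5 + D) (j(D, Y) = (D + 5)*(Y - 25) = (5 + D)*(-25 + Y) = (-25 + Y)*(5 + D))
(-8*(-10)*(-1) + j(-24, 36)) + b(23) = (-8*(-10)*(-1) + (-125 - 25*(-24) + 5*36 - 24*36)) + √(8 + 23) = (80*(-1) + (-125 + 600 + 180 - 864)) + √31 = (-80 - 209) + √31 = -289 + √31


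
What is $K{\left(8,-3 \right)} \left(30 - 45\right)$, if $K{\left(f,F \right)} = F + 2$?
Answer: $15$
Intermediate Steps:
$K{\left(f,F \right)} = 2 + F$
$K{\left(8,-3 \right)} \left(30 - 45\right) = \left(2 - 3\right) \left(30 - 45\right) = \left(-1\right) \left(-15\right) = 15$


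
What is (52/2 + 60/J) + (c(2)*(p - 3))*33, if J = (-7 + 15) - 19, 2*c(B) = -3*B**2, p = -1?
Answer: 8938/11 ≈ 812.54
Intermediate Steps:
c(B) = -3*B**2/2 (c(B) = (-3*B**2)/2 = -3*B**2/2)
J = -11 (J = 8 - 19 = -11)
(52/2 + 60/J) + (c(2)*(p - 3))*33 = (52/2 + 60/(-11)) + ((-3/2*2**2)*(-1 - 3))*33 = (52*(1/2) + 60*(-1/11)) + (-3/2*4*(-4))*33 = (26 - 60/11) - 6*(-4)*33 = 226/11 + 24*33 = 226/11 + 792 = 8938/11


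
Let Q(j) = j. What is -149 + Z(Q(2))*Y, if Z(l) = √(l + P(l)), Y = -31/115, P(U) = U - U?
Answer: -149 - 31*√2/115 ≈ -149.38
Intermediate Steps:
P(U) = 0
Y = -31/115 (Y = -31*1/115 = -31/115 ≈ -0.26957)
Z(l) = √l (Z(l) = √(l + 0) = √l)
-149 + Z(Q(2))*Y = -149 + √2*(-31/115) = -149 - 31*√2/115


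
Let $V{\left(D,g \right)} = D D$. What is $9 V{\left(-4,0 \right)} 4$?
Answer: $576$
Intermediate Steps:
$V{\left(D,g \right)} = D^{2}$
$9 V{\left(-4,0 \right)} 4 = 9 \left(-4\right)^{2} \cdot 4 = 9 \cdot 16 \cdot 4 = 144 \cdot 4 = 576$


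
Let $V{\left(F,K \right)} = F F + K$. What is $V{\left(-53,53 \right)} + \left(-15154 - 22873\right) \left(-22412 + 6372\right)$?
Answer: $609955942$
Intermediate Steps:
$V{\left(F,K \right)} = K + F^{2}$ ($V{\left(F,K \right)} = F^{2} + K = K + F^{2}$)
$V{\left(-53,53 \right)} + \left(-15154 - 22873\right) \left(-22412 + 6372\right) = \left(53 + \left(-53\right)^{2}\right) + \left(-15154 - 22873\right) \left(-22412 + 6372\right) = \left(53 + 2809\right) - -609953080 = 2862 + 609953080 = 609955942$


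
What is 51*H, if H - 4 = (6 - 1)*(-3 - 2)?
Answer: -1071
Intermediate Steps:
H = -21 (H = 4 + (6 - 1)*(-3 - 2) = 4 + 5*(-5) = 4 - 25 = -21)
51*H = 51*(-21) = -1071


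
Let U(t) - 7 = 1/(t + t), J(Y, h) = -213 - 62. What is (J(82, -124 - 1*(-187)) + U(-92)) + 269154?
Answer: 49475023/184 ≈ 2.6889e+5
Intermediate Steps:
J(Y, h) = -275
U(t) = 7 + 1/(2*t) (U(t) = 7 + 1/(t + t) = 7 + 1/(2*t))
(J(82, -124 - 1*(-187)) + U(-92)) + 269154 = (-275 + (7 + (½)/(-92))) + 269154 = (-275 + (7 + (½)*(-1/92))) + 269154 = (-275 + (7 - 1/184)) + 269154 = (-275 + 1287/184) + 269154 = -49313/184 + 269154 = 49475023/184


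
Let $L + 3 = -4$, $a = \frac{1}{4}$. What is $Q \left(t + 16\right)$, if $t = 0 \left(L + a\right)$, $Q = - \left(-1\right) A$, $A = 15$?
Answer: $240$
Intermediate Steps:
$a = \frac{1}{4} \approx 0.25$
$L = -7$ ($L = -3 - 4 = -7$)
$Q = 15$ ($Q = - \left(-1\right) 15 = \left(-1\right) \left(-15\right) = 15$)
$t = 0$ ($t = 0 \left(-7 + \frac{1}{4}\right) = 0 \left(- \frac{27}{4}\right) = 0$)
$Q \left(t + 16\right) = 15 \left(0 + 16\right) = 15 \cdot 16 = 240$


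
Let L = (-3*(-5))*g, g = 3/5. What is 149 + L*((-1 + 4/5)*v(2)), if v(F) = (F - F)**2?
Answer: 149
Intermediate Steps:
g = 3/5 (g = 3*(1/5) = 3/5 ≈ 0.60000)
L = 9 (L = -3*(-5)*(3/5) = 15*(3/5) = 9)
v(F) = 0 (v(F) = 0**2 = 0)
149 + L*((-1 + 4/5)*v(2)) = 149 + 9*((-1 + 4/5)*0) = 149 + 9*(-1/5*0) = 149 + 9*0 = 149 + 0 = 149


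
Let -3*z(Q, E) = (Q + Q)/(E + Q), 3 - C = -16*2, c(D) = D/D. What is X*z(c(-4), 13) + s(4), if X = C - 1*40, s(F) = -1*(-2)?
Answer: 47/21 ≈ 2.2381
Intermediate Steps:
c(D) = 1
C = 35 (C = 3 - (-16)*2 = 3 - 1*(-32) = 3 + 32 = 35)
s(F) = 2
X = -5 (X = 35 - 1*40 = 35 - 40 = -5)
z(Q, E) = -2*Q/(3*(E + Q)) (z(Q, E) = -(Q + Q)/(3*(E + Q)) = -2*Q/(3*(E + Q)))
X*z(c(-4), 13) + s(4) = -(-10)/(3*13 + 3*1) + 2 = -(-10)/(39 + 3) + 2 = -(-10)/42 + 2 = -5*(-1/21) + 2 = 5/21 + 2 = 47/21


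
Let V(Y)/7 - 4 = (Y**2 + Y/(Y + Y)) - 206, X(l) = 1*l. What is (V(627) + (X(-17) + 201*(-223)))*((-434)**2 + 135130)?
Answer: 875240704615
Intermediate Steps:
X(l) = l
V(Y) = -2821/2 + 7*Y**2 (V(Y) = 28 + 7*((Y**2 + Y/(Y + Y)) - 206) = 28 + 7*((Y**2 + Y/((2*Y))) - 206) = 28 + 7*((Y**2 + (1/(2*Y))*Y) - 206) = 28 + 7*((Y**2 + 1/2) - 206) = 28 + 7*((1/2 + Y**2) - 206) = 28 + 7*(-411/2 + Y**2) = 28 + (-2877/2 + 7*Y**2) = -2821/2 + 7*Y**2)
(V(627) + (X(-17) + 201*(-223)))*((-434)**2 + 135130) = ((-2821/2 + 7*627**2) + (-17 + 201*(-223)))*((-434)**2 + 135130) = ((-2821/2 + 7*393129) + (-17 - 44823))*(188356 + 135130) = ((-2821/2 + 2751903) - 44840)*323486 = (5500985/2 - 44840)*323486 = (5411305/2)*323486 = 875240704615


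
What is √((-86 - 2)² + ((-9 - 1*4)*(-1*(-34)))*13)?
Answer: 3*√222 ≈ 44.699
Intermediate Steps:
√((-86 - 2)² + ((-9 - 1*4)*(-1*(-34)))*13) = √((-88)² + ((-9 - 4)*34)*13) = √(7744 - 13*34*13) = √(7744 - 442*13) = √(7744 - 5746) = √1998 = 3*√222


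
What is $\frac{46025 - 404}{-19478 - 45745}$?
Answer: $- \frac{5069}{7247} \approx -0.69946$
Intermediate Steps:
$\frac{46025 - 404}{-19478 - 45745} = \frac{45621}{-65223} = 45621 \left(- \frac{1}{65223}\right) = - \frac{5069}{7247}$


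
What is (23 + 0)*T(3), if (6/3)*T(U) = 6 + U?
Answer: 207/2 ≈ 103.50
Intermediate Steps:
T(U) = 3 + U/2 (T(U) = (6 + U)/2 = 3 + U/2)
(23 + 0)*T(3) = (23 + 0)*(3 + (½)*3) = 23*(3 + 3/2) = 23*(9/2) = 207/2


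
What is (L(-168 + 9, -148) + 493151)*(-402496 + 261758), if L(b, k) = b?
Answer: -69382708096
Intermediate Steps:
(L(-168 + 9, -148) + 493151)*(-402496 + 261758) = ((-168 + 9) + 493151)*(-402496 + 261758) = (-159 + 493151)*(-140738) = 492992*(-140738) = -69382708096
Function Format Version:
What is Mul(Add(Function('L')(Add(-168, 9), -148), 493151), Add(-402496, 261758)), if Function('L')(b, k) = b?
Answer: -69382708096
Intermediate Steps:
Mul(Add(Function('L')(Add(-168, 9), -148), 493151), Add(-402496, 261758)) = Mul(Add(Add(-168, 9), 493151), Add(-402496, 261758)) = Mul(Add(-159, 493151), -140738) = Mul(492992, -140738) = -69382708096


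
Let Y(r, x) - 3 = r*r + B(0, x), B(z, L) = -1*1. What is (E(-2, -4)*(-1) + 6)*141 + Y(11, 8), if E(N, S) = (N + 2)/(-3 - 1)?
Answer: 969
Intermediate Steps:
E(N, S) = -½ - N/4 (E(N, S) = (2 + N)/(-4) = (2 + N)*(-¼) = -½ - N/4)
B(z, L) = -1
Y(r, x) = 2 + r² (Y(r, x) = 3 + (r*r - 1) = 3 + (r² - 1) = 3 + (-1 + r²) = 2 + r²)
(E(-2, -4)*(-1) + 6)*141 + Y(11, 8) = ((-½ - ¼*(-2))*(-1) + 6)*141 + (2 + 11²) = ((-½ + ½)*(-1) + 6)*141 + (2 + 121) = (0*(-1) + 6)*141 + 123 = (0 + 6)*141 + 123 = 6*141 + 123 = 846 + 123 = 969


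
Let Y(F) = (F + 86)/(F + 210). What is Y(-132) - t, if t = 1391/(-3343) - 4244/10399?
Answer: 317886628/1355790423 ≈ 0.23447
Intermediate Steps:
Y(F) = (86 + F)/(210 + F)
t = -28652701/34763857 (t = 1391*(-1/3343) - 4244*1/10399 = -1391/3343 - 4244/10399 = -28652701/34763857 ≈ -0.82421)
Y(-132) - t = (86 - 132)/(210 - 132) - 1*(-28652701/34763857) = -46/78 + 28652701/34763857 = (1/78)*(-46) + 28652701/34763857 = -23/39 + 28652701/34763857 = 317886628/1355790423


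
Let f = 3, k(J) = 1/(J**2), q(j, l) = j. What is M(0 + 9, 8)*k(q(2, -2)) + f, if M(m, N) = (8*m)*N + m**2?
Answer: 669/4 ≈ 167.25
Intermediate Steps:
k(J) = J**(-2)
M(m, N) = m**2 + 8*N*m (M(m, N) = 8*N*m + m**2 = m**2 + 8*N*m)
M(0 + 9, 8)*k(q(2, -2)) + f = ((0 + 9)*((0 + 9) + 8*8))/2**2 + 3 = (9*(9 + 64))*(1/4) + 3 = (9*73)*(1/4) + 3 = 657*(1/4) + 3 = 657/4 + 3 = 669/4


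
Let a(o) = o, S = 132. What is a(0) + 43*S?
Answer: 5676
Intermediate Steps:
a(0) + 43*S = 0 + 43*132 = 0 + 5676 = 5676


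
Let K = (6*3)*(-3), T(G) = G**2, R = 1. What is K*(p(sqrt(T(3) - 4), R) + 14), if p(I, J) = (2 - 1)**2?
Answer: -810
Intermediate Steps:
p(I, J) = 1 (p(I, J) = 1**2 = 1)
K = -54 (K = 18*(-3) = -54)
K*(p(sqrt(T(3) - 4), R) + 14) = -54*(1 + 14) = -54*15 = -810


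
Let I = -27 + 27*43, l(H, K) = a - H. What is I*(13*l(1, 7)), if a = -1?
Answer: -29484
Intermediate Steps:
l(H, K) = -1 - H
I = 1134 (I = -27 + 1161 = 1134)
I*(13*l(1, 7)) = 1134*(13*(-1 - 1*1)) = 1134*(13*(-1 - 1)) = 1134*(13*(-2)) = 1134*(-26) = -29484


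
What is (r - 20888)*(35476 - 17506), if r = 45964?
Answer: 450615720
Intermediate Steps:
(r - 20888)*(35476 - 17506) = (45964 - 20888)*(35476 - 17506) = 25076*17970 = 450615720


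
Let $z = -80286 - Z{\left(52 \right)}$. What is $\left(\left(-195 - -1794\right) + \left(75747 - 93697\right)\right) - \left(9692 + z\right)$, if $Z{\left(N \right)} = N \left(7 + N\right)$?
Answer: $57311$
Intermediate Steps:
$z = -83354$ ($z = -80286 - 52 \left(7 + 52\right) = -80286 - 52 \cdot 59 = -80286 - 3068 = -83354$)
$\left(\left(-195 - -1794\right) + \left(75747 - 93697\right)\right) - \left(9692 + z\right) = \left(\left(-195 - -1794\right) + \left(75747 - 93697\right)\right) - -73662 = \left(\left(-195 + 1794\right) + \left(75747 - 93697\right)\right) + \left(-9692 + 83354\right) = \left(1599 - 17950\right) + 73662 = -16351 + 73662 = 57311$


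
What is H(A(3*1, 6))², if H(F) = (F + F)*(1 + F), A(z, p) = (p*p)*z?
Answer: 554319936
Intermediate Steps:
A(z, p) = z*p² (A(z, p) = p²*z = z*p²)
H(F) = 2*F*(1 + F) (H(F) = (2*F)*(1 + F) = 2*F*(1 + F))
H(A(3*1, 6))² = (2*((3*1)*6²)*(1 + (3*1)*6²))² = (2*(3*36)*(1 + 3*36))² = (2*108*(1 + 108))² = (2*108*109)² = 23544² = 554319936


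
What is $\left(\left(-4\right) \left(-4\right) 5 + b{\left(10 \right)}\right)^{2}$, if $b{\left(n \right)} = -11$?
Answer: $4761$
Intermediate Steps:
$\left(\left(-4\right) \left(-4\right) 5 + b{\left(10 \right)}\right)^{2} = \left(\left(-4\right) \left(-4\right) 5 - 11\right)^{2} = \left(16 \cdot 5 - 11\right)^{2} = \left(80 - 11\right)^{2} = 69^{2} = 4761$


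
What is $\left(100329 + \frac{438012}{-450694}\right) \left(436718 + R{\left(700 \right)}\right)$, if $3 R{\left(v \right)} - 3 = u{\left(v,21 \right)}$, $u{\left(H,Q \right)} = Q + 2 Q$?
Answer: $\frac{9874088767368180}{225347} \approx 4.3817 \cdot 10^{10}$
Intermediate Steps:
$u{\left(H,Q \right)} = 3 Q$
$R{\left(v \right)} = 22$ ($R{\left(v \right)} = 1 + \frac{3 \cdot 21}{3} = 1 + \frac{1}{3} \cdot 63 = 1 + 21 = 22$)
$\left(100329 + \frac{438012}{-450694}\right) \left(436718 + R{\left(700 \right)}\right) = \left(100329 + \frac{438012}{-450694}\right) \left(436718 + 22\right) = \left(100329 + 438012 \left(- \frac{1}{450694}\right)\right) 436740 = \left(100329 - \frac{219006}{225347}\right) 436740 = \frac{22608620157}{225347} \cdot 436740 = \frac{9874088767368180}{225347}$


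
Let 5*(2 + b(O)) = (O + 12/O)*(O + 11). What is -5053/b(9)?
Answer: -15159/118 ≈ -128.47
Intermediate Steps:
b(O) = -2 + (11 + O)*(O + 12/O)/5 (b(O) = -2 + ((O + 12/O)*(O + 11))/5 = -2 + ((O + 12/O)*(11 + O))/5 = -2 + ((11 + O)*(O + 12/O))/5 = -2 + (11 + O)*(O + 12/O)/5)
-5053/b(9) = -5053*45/(132 + 9*(2 + 9² + 11*9)) = -5053*45/(132 + 9*(2 + 81 + 99)) = -5053*45/(132 + 9*182) = -5053*45/(132 + 1638) = -5053/((⅕)*(⅑)*1770) = -5053/118/3 = -5053*3/118 = -15159/118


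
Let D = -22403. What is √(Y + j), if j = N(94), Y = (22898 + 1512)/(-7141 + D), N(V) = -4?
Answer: I*√263285049/7386 ≈ 2.1969*I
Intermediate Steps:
Y = -12205/14772 (Y = (22898 + 1512)/(-7141 - 22403) = 24410/(-29544) = 24410*(-1/29544) = -12205/14772 ≈ -0.82623)
j = -4
√(Y + j) = √(-12205/14772 - 4) = √(-71293/14772) = I*√263285049/7386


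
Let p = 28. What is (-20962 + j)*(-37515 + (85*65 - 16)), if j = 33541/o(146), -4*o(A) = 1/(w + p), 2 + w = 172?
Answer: 850893400604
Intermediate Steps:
w = 170 (w = -2 + 172 = 170)
o(A) = -1/792 (o(A) = -1/(4*(170 + 28)) = -¼/198 = -¼*1/198 = -1/792)
j = -26564472 (j = 33541/(-1/792) = 33541*(-792) = -26564472)
(-20962 + j)*(-37515 + (85*65 - 16)) = (-20962 - 26564472)*(-37515 + (85*65 - 16)) = -26585434*(-37515 + (5525 - 16)) = -26585434*(-37515 + 5509) = -26585434*(-32006) = 850893400604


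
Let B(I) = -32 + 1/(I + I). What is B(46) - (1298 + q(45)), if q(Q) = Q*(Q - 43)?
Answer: -130639/92 ≈ -1420.0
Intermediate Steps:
q(Q) = Q*(-43 + Q)
B(I) = -32 + 1/(2*I)
B(46) - (1298 + q(45)) = (-32 + (½)/46) - (1298 + 45*(-43 + 45)) = (-32 + (½)*(1/46)) - (1298 + 45*2) = (-32 + 1/92) - (1298 + 90) = -2943/92 - 1*1388 = -2943/92 - 1388 = -130639/92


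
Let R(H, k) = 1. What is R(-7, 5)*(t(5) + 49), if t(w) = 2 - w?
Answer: 46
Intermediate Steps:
R(-7, 5)*(t(5) + 49) = 1*((2 - 1*5) + 49) = 1*((2 - 5) + 49) = 1*(-3 + 49) = 1*46 = 46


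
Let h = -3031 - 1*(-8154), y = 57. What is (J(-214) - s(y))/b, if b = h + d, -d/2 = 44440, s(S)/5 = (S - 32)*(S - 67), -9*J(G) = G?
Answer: -11464/753813 ≈ -0.015208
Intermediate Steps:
h = 5123 (h = -3031 + 8154 = 5123)
J(G) = -G/9
s(S) = 5*(-67 + S)*(-32 + S) (s(S) = 5*((S - 32)*(S - 67)) = 5*((-32 + S)*(-67 + S)) = 5*((-67 + S)*(-32 + S)) = 5*(-67 + S)*(-32 + S))
d = -88880 (d = -2*44440 = -88880)
b = -83757 (b = 5123 - 88880 = -83757)
(J(-214) - s(y))/b = (-1/9*(-214) - (10720 - 495*57 + 5*57**2))/(-83757) = (214/9 - (10720 - 28215 + 5*3249))*(-1/83757) = (214/9 - (10720 - 28215 + 16245))*(-1/83757) = (214/9 - 1*(-1250))*(-1/83757) = (214/9 + 1250)*(-1/83757) = (11464/9)*(-1/83757) = -11464/753813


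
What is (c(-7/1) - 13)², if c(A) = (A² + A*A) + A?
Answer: 6084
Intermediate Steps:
c(A) = A + 2*A² (c(A) = (A² + A²) + A = 2*A² + A = A + 2*A²)
(c(-7/1) - 13)² = ((-7/1)*(1 + 2*(-7/1)) - 13)² = ((-7*1)*(1 + 2*(-7*1)) - 13)² = (-7*(1 + 2*(-7)) - 13)² = (-7*(1 - 14) - 13)² = (-7*(-13) - 13)² = (91 - 13)² = 78² = 6084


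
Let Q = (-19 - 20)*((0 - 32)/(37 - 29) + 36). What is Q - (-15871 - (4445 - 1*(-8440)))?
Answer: 27508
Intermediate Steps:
Q = -1248 (Q = -39*(-32/8 + 36) = -39*(-32*⅛ + 36) = -39*(-4 + 36) = -39*32 = -1248)
Q - (-15871 - (4445 - 1*(-8440))) = -1248 - (-15871 - (4445 - 1*(-8440))) = -1248 - (-15871 - (4445 + 8440)) = -1248 - (-15871 - 1*12885) = -1248 - (-15871 - 12885) = -1248 - 1*(-28756) = -1248 + 28756 = 27508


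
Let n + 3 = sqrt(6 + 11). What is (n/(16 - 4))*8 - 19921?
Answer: -19923 + 2*sqrt(17)/3 ≈ -19920.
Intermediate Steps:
n = -3 + sqrt(17) (n = -3 + sqrt(6 + 11) = -3 + sqrt(17) ≈ 1.1231)
(n/(16 - 4))*8 - 19921 = ((-3 + sqrt(17))/(16 - 4))*8 - 19921 = ((-3 + sqrt(17))/12)*8 - 19921 = ((-3 + sqrt(17))*(1/12))*8 - 19921 = (-1/4 + sqrt(17)/12)*8 - 19921 = (-2 + 2*sqrt(17)/3) - 19921 = -19923 + 2*sqrt(17)/3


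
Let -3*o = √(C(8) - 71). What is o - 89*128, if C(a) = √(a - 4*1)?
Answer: -11392 - I*√69/3 ≈ -11392.0 - 2.7689*I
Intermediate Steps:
C(a) = √(-4 + a) (C(a) = √(a - 4) = √(-4 + a))
o = -I*√69/3 (o = -√(√(-4 + 8) - 71)/3 = -√(√4 - 71)/3 = -√(2 - 71)/3 = -I*√69/3 ≈ -2.7689*I)
o - 89*128 = -I*√69/3 - 89*128 = -I*√69/3 - 11392 = -11392 - I*√69/3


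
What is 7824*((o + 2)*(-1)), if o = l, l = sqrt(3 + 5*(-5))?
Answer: -15648 - 7824*I*sqrt(22) ≈ -15648.0 - 36698.0*I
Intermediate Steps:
l = I*sqrt(22) (l = sqrt(3 - 25) = sqrt(-22) = I*sqrt(22) ≈ 4.6904*I)
o = I*sqrt(22) ≈ 4.6904*I
7824*((o + 2)*(-1)) = 7824*((I*sqrt(22) + 2)*(-1)) = 7824*((2 + I*sqrt(22))*(-1)) = 7824*(-2 - I*sqrt(22)) = -15648 - 7824*I*sqrt(22)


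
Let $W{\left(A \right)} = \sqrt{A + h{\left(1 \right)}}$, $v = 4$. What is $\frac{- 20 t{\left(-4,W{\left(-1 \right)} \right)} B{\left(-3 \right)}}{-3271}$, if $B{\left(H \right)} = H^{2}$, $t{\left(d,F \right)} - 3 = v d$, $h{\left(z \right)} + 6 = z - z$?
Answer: $- \frac{2340}{3271} \approx -0.71538$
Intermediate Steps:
$h{\left(z \right)} = -6$ ($h{\left(z \right)} = -6 + \left(z - z\right) = -6 + 0 = -6$)
$W{\left(A \right)} = \sqrt{-6 + A}$ ($W{\left(A \right)} = \sqrt{A - 6} = \sqrt{-6 + A}$)
$t{\left(d,F \right)} = 3 + 4 d$
$\frac{- 20 t{\left(-4,W{\left(-1 \right)} \right)} B{\left(-3 \right)}}{-3271} = \frac{- 20 \left(3 + 4 \left(-4\right)\right) \left(-3\right)^{2}}{-3271} = - 20 \left(3 - 16\right) 9 \left(- \frac{1}{3271}\right) = \left(-20\right) \left(-13\right) 9 \left(- \frac{1}{3271}\right) = 260 \cdot 9 \left(- \frac{1}{3271}\right) = 2340 \left(- \frac{1}{3271}\right) = - \frac{2340}{3271}$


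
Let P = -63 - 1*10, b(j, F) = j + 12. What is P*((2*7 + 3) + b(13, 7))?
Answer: -3066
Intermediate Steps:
b(j, F) = 12 + j
P = -73 (P = -63 - 10 = -73)
P*((2*7 + 3) + b(13, 7)) = -73*((2*7 + 3) + (12 + 13)) = -73*((14 + 3) + 25) = -73*(17 + 25) = -73*42 = -3066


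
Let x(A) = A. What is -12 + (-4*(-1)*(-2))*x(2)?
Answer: -28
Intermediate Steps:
-12 + (-4*(-1)*(-2))*x(2) = -12 + (-4*(-1)*(-2))*2 = -12 + (4*(-2))*2 = -12 - 8*2 = -12 - 16 = -28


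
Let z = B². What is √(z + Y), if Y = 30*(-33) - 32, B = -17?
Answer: I*√733 ≈ 27.074*I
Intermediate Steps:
z = 289 (z = (-17)² = 289)
Y = -1022 (Y = -990 - 32 = -1022)
√(z + Y) = √(289 - 1022) = √(-733) = I*√733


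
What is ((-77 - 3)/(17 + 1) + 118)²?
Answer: 1044484/81 ≈ 12895.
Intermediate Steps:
((-77 - 3)/(17 + 1) + 118)² = (-80/18 + 118)² = (-80*1/18 + 118)² = (-40/9 + 118)² = (1022/9)² = 1044484/81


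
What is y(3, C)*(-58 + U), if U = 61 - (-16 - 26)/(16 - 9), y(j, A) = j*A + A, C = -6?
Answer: -216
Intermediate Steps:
y(j, A) = A + A*j (y(j, A) = A*j + A = A + A*j)
U = 67 (U = 61 - (-42)/7 = 61 - 1*(-6) = 61 + 6 = 67)
y(3, C)*(-58 + U) = (-6*(1 + 3))*(-58 + 67) = -6*4*9 = -24*9 = -216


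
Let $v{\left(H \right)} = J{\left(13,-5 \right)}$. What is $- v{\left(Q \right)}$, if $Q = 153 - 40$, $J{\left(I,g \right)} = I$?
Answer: $-13$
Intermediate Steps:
$Q = 113$
$v{\left(H \right)} = 13$
$- v{\left(Q \right)} = \left(-1\right) 13 = -13$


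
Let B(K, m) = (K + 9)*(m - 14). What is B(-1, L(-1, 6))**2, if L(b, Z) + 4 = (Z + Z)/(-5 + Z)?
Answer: 2304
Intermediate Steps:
L(b, Z) = -4 + 2*Z/(-5 + Z) (L(b, Z) = -4 + (Z + Z)/(-5 + Z) = -4 + (2*Z)/(-5 + Z) = -4 + 2*Z/(-5 + Z))
B(K, m) = (-14 + m)*(9 + K) (B(K, m) = (9 + K)*(-14 + m) = (-14 + m)*(9 + K))
B(-1, L(-1, 6))**2 = (-126 - 14*(-1) + 9*(2*(10 - 1*6)/(-5 + 6)) - 2*(10 - 1*6)/(-5 + 6))**2 = (-126 + 14 + 9*(2*(10 - 6)/1) - 2*(10 - 6)/1)**2 = (-126 + 14 + 9*(2*1*4) - 2*4)**2 = (-126 + 14 + 9*8 - 1*8)**2 = (-126 + 14 + 72 - 8)**2 = (-48)**2 = 2304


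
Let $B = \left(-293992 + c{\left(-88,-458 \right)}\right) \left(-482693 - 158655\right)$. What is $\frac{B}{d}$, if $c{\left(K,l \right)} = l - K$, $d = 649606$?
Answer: $\frac{94394239988}{324803} \approx 2.9062 \cdot 10^{5}$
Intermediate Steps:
$B = 188788479976$ ($B = \left(-293992 - 370\right) \left(-482693 - 158655\right) = \left(-293992 + \left(-458 + 88\right)\right) \left(-641348\right) = \left(-293992 - 370\right) \left(-641348\right) = \left(-294362\right) \left(-641348\right) = 188788479976$)
$\frac{B}{d} = \frac{188788479976}{649606} = 188788479976 \cdot \frac{1}{649606} = \frac{94394239988}{324803}$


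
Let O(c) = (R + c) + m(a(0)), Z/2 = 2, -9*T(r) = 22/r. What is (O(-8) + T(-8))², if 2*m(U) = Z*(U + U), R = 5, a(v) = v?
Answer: 9409/1296 ≈ 7.2600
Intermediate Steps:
T(r) = -22/(9*r)
Z = 4 (Z = 2*2 = 4)
m(U) = 4*U (m(U) = (4*(U + U))/2 = (4*(2*U))/2 = (8*U)/2 = 4*U)
O(c) = 5 + c (O(c) = (5 + c) + 4*0 = (5 + c) + 0 = 5 + c)
(O(-8) + T(-8))² = ((5 - 8) - 22/9/(-8))² = (-3 - 22/9*(-⅛))² = (-3 + 11/36)² = (-97/36)² = 9409/1296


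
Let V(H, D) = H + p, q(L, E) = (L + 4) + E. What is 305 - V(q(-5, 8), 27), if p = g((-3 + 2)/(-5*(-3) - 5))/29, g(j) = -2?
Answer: 8644/29 ≈ 298.07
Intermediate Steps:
q(L, E) = 4 + E + L (q(L, E) = (4 + L) + E = 4 + E + L)
p = -2/29 ≈ -0.068966
V(H, D) = -2/29 + H (V(H, D) = H - 2/29 = -2/29 + H)
305 - V(q(-5, 8), 27) = 305 - (-2/29 + (4 + 8 - 5)) = 305 - (-2/29 + 7) = 305 - 1*201/29 = 305 - 201/29 = 8644/29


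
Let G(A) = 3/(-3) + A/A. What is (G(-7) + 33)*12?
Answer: 396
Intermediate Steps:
G(A) = 0 (G(A) = 3*(-⅓) + 1 = -1 + 1 = 0)
(G(-7) + 33)*12 = (0 + 33)*12 = 33*12 = 396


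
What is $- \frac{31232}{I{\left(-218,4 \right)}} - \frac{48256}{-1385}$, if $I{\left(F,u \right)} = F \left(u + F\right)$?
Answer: $\frac{551995648}{16153255} \approx 34.172$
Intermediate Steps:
$I{\left(F,u \right)} = F \left(F + u\right)$
$- \frac{31232}{I{\left(-218,4 \right)}} - \frac{48256}{-1385} = - \frac{31232}{\left(-218\right) \left(-218 + 4\right)} - \frac{48256}{-1385} = - \frac{31232}{\left(-218\right) \left(-214\right)} - - \frac{48256}{1385} = - \frac{31232}{46652} + \frac{48256}{1385} = \left(-31232\right) \frac{1}{46652} + \frac{48256}{1385} = - \frac{7808}{11663} + \frac{48256}{1385} = \frac{551995648}{16153255}$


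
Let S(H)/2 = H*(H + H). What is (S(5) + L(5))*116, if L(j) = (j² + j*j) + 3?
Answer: 17748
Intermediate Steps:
S(H) = 4*H² (S(H) = 2*(H*(H + H)) = 2*(H*(2*H)) = 2*(2*H²) = 4*H²)
L(j) = 3 + 2*j² (L(j) = (j² + j²) + 3 = 2*j² + 3 = 3 + 2*j²)
(S(5) + L(5))*116 = (4*5² + (3 + 2*5²))*116 = (4*25 + (3 + 2*25))*116 = (100 + (3 + 50))*116 = (100 + 53)*116 = 153*116 = 17748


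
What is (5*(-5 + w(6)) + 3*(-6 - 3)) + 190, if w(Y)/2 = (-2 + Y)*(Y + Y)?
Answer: 618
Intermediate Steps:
w(Y) = 4*Y*(-2 + Y) (w(Y) = 2*((-2 + Y)*(Y + Y)) = 2*((-2 + Y)*(2*Y)) = 2*(2*Y*(-2 + Y)) = 4*Y*(-2 + Y))
(5*(-5 + w(6)) + 3*(-6 - 3)) + 190 = (5*(-5 + 4*6*(-2 + 6)) + 3*(-6 - 3)) + 190 = (5*(-5 + 4*6*4) + 3*(-9)) + 190 = (5*(-5 + 96) - 27) + 190 = (5*91 - 27) + 190 = (455 - 27) + 190 = 428 + 190 = 618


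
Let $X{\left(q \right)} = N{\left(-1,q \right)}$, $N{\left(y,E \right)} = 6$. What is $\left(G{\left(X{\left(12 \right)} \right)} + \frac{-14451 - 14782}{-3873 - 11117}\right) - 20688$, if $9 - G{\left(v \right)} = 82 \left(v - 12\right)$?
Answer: $- \frac{302573897}{14990} \approx -20185.0$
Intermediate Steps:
$X{\left(q \right)} = 6$
$G{\left(v \right)} = 993 - 82 v$ ($G{\left(v \right)} = 9 - 82 \left(v - 12\right) = 9 - 82 \left(-12 + v\right) = 9 - \left(-984 + 82 v\right) = 993 - 82 v$)
$\left(G{\left(X{\left(12 \right)} \right)} + \frac{-14451 - 14782}{-3873 - 11117}\right) - 20688 = \left(\left(993 - 492\right) + \frac{-14451 - 14782}{-3873 - 11117}\right) - 20688 = \left(\left(993 - 492\right) - \frac{29233}{-14990}\right) - 20688 = \left(501 - - \frac{29233}{14990}\right) - 20688 = \left(501 + \frac{29233}{14990}\right) - 20688 = \frac{7539223}{14990} - 20688 = - \frac{302573897}{14990}$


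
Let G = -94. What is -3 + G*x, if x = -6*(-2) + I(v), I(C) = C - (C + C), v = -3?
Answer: -1413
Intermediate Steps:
I(C) = -C (I(C) = C - 2*C = -C)
x = 15 (x = -6*(-2) - 1*(-3) = 12 + 3 = 15)
-3 + G*x = -3 - 94*15 = -3 - 1410 = -1413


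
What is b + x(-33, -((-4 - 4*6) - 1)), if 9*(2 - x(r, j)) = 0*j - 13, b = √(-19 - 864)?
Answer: 31/9 + I*√883 ≈ 3.4444 + 29.715*I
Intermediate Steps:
b = I*√883 (b = √(-883) = I*√883 ≈ 29.715*I)
x(r, j) = 31/9 (x(r, j) = 2 - (0*j - 13)/9 = 2 - (0 - 13)/9 = 2 - ⅑*(-13) = 2 + 13/9 = 31/9)
b + x(-33, -((-4 - 4*6) - 1)) = I*√883 + 31/9 = 31/9 + I*√883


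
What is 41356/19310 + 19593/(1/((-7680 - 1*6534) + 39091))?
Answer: 4705992434633/9655 ≈ 4.8741e+8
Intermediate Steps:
41356/19310 + 19593/(1/((-7680 - 1*6534) + 39091)) = 41356*(1/19310) + 19593/(1/((-7680 - 6534) + 39091)) = 20678/9655 + 19593/(1/(-14214 + 39091)) = 20678/9655 + 19593/(1/24877) = 20678/9655 + 19593*24877 = 20678/9655 + 487415061 = 4705992434633/9655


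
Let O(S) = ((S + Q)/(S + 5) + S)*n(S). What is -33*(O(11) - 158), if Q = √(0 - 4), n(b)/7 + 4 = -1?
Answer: 299409/16 + 1155*I/8 ≈ 18713.0 + 144.38*I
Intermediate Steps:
n(b) = -35 (n(b) = -28 + 7*(-1) = -28 - 7 = -35)
Q = 2*I (Q = √(-4) = 2*I ≈ 2.0*I)
O(S) = -35*S - 35*(S + 2*I)/(5 + S) (O(S) = ((S + 2*I)/(S + 5) + S)*(-35) = ((S + 2*I)/(5 + S) + S)*(-35) = (S + (S + 2*I)/(5 + S))*(-35) = -35*S - 35*(S + 2*I)/(5 + S))
-33*(O(11) - 158) = -33*(35*(-1*11² - 6*11 - 2*I)/(5 + 11) - 158) = -33*(35*(-1*121 - 66 - 2*I)/16 - 158) = -33*(35*(1/16)*(-121 - 66 - 2*I) - 158) = -33*(35*(1/16)*(-187 - 2*I) - 158) = -33*((-6545/16 - 35*I/8) - 158) = -33*(-9073/16 - 35*I/8) = 299409/16 + 1155*I/8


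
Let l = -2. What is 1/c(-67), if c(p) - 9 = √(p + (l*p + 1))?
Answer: 9/13 - 2*√17/13 ≈ 0.057984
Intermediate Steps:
c(p) = 9 + √(1 - p) (c(p) = 9 + √(p + (-2*p + 1)) = 9 + √(p + (1 - 2*p)) = 9 + √(1 - p))
1/c(-67) = 1/(9 + √(1 - 1*(-67))) = 1/(9 + √(1 + 67)) = 1/(9 + √68) = 1/(9 + 2*√17)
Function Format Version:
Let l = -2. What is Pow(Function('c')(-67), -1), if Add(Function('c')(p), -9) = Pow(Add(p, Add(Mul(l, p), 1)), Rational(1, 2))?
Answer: Add(Rational(9, 13), Mul(Rational(-2, 13), Pow(17, Rational(1, 2)))) ≈ 0.057984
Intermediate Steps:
Function('c')(p) = Add(9, Pow(Add(1, Mul(-1, p)), Rational(1, 2))) (Function('c')(p) = Add(9, Pow(Add(p, Add(Mul(-2, p), 1)), Rational(1, 2))) = Add(9, Pow(Add(p, Add(1, Mul(-2, p))), Rational(1, 2))) = Add(9, Pow(Add(1, Mul(-1, p)), Rational(1, 2))))
Pow(Function('c')(-67), -1) = Pow(Add(9, Pow(Add(1, Mul(-1, -67)), Rational(1, 2))), -1) = Pow(Add(9, Pow(Add(1, 67), Rational(1, 2))), -1) = Pow(Add(9, Pow(68, Rational(1, 2))), -1) = Pow(Add(9, Mul(2, Pow(17, Rational(1, 2)))), -1)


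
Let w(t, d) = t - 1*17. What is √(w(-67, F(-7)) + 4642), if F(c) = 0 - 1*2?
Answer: √4558 ≈ 67.513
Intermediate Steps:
F(c) = -2 (F(c) = 0 - 2 = -2)
w(t, d) = -17 + t (w(t, d) = t - 17 = -17 + t)
√(w(-67, F(-7)) + 4642) = √((-17 - 67) + 4642) = √(-84 + 4642) = √4558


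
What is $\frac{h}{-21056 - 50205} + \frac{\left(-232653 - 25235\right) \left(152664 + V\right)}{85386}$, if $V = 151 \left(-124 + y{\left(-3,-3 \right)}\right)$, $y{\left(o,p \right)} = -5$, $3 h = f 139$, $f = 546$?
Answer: $- \frac{407931736873518}{1014115291} \approx -4.0225 \cdot 10^{5}$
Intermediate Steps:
$h = 25298$ ($h = \frac{546 \cdot 139}{3} = \frac{1}{3} \cdot 75894 = 25298$)
$V = -19479$ ($V = 151 \left(-124 - 5\right) = 151 \left(-129\right) = -19479$)
$\frac{h}{-21056 - 50205} + \frac{\left(-232653 - 25235\right) \left(152664 + V\right)}{85386} = \frac{25298}{-21056 - 50205} + \frac{\left(-232653 - 25235\right) \left(152664 - 19479\right)}{85386} = \frac{25298}{-71261} + \left(-257888\right) 133185 \cdot \frac{1}{85386} = 25298 \left(- \frac{1}{71261}\right) - \frac{5724468880}{14231} = - \frac{25298}{71261} - \frac{5724468880}{14231} = - \frac{407931736873518}{1014115291}$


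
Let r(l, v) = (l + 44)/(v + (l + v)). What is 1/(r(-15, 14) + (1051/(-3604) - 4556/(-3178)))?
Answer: 74447828/251094273 ≈ 0.29649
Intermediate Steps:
r(l, v) = (44 + l)/(l + 2*v)
1/(r(-15, 14) + (1051/(-3604) - 4556/(-3178))) = 1/((44 - 15)/(-15 + 2*14) + (1051/(-3604) - 4556/(-3178))) = 1/(29/(-15 + 28) + (1051*(-1/3604) - 4556*(-1/3178))) = 1/(29/13 + (-1051/3604 + 2278/1589)) = 1/((1/13)*29 + 6539873/5726756) = 1/(29/13 + 6539873/5726756) = 1/(251094273/74447828) = 74447828/251094273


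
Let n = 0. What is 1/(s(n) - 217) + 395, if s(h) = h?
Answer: 85714/217 ≈ 395.00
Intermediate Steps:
1/(s(n) - 217) + 395 = 1/(0 - 217) + 395 = 1/(-217) + 395 = -1/217 + 395 = 85714/217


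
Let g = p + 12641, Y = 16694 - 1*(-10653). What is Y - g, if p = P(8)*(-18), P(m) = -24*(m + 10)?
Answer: 6930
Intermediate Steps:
Y = 27347 (Y = 16694 + 10653 = 27347)
P(m) = -240 - 24*m (P(m) = -24*(10 + m) = -240 - 24*m)
p = 7776 (p = (-240 - 24*8)*(-18) = (-240 - 192)*(-18) = -432*(-18) = 7776)
g = 20417 (g = 7776 + 12641 = 20417)
Y - g = 27347 - 1*20417 = 27347 - 20417 = 6930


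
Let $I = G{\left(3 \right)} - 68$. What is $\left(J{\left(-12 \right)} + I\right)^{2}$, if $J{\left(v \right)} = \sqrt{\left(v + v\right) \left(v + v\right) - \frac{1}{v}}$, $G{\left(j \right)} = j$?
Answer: $\frac{\left(-390 + \sqrt{20739}\right)^{2}}{36} \approx 1680.9$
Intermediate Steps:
$J{\left(v \right)} = \sqrt{- \frac{1}{v} + 4 v^{2}}$ ($J{\left(v \right)} = \sqrt{2 v 2 v - \frac{1}{v}} = \sqrt{4 v^{2} - \frac{1}{v}} = \sqrt{- \frac{1}{v} + 4 v^{2}}$)
$I = -65$ ($I = 3 - 68 = -65$)
$\left(J{\left(-12 \right)} + I\right)^{2} = \left(\sqrt{\frac{-1 + 4 \left(-12\right)^{3}}{-12}} - 65\right)^{2} = \left(\sqrt{- \frac{-1 + 4 \left(-1728\right)}{12}} - 65\right)^{2} = \left(\sqrt{- \frac{-1 - 6912}{12}} - 65\right)^{2} = \left(\sqrt{\left(- \frac{1}{12}\right) \left(-6913\right)} - 65\right)^{2} = \left(\sqrt{\frac{6913}{12}} - 65\right)^{2} = \left(\frac{\sqrt{20739}}{6} - 65\right)^{2} = \left(-65 + \frac{\sqrt{20739}}{6}\right)^{2}$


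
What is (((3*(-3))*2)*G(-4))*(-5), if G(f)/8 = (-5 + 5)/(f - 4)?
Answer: 0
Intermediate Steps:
G(f) = 0 (G(f) = 8*((-5 + 5)/(f - 4)) = 8*(0/(-4 + f)) = 8*0 = 0)
(((3*(-3))*2)*G(-4))*(-5) = (((3*(-3))*2)*0)*(-5) = (-9*2*0)*(-5) = -18*0*(-5) = 0*(-5) = 0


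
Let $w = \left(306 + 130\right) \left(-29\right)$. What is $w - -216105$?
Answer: $203461$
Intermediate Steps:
$w = -12644$ ($w = 436 \left(-29\right) = -12644$)
$w - -216105 = -12644 - -216105 = -12644 + 216105 = 203461$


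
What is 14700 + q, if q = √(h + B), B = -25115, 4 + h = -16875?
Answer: 14700 + 3*I*√4666 ≈ 14700.0 + 204.92*I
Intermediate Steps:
h = -16879 (h = -4 - 16875 = -16879)
q = 3*I*√4666 (q = √(-16879 - 25115) = √(-41994) = 3*I*√4666 ≈ 204.92*I)
14700 + q = 14700 + 3*I*√4666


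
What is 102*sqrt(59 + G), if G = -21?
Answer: 102*sqrt(38) ≈ 628.77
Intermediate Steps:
102*sqrt(59 + G) = 102*sqrt(59 - 21) = 102*sqrt(38)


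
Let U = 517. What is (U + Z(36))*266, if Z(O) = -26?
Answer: 130606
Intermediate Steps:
(U + Z(36))*266 = (517 - 26)*266 = 491*266 = 130606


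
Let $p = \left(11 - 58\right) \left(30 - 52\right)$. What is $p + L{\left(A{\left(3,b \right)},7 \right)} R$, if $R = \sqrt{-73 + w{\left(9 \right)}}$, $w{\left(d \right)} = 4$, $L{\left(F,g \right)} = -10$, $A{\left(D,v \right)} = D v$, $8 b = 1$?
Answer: $1034 - 10 i \sqrt{69} \approx 1034.0 - 83.066 i$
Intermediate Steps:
$b = \frac{1}{8}$ ($b = \frac{1}{8} \cdot 1 = \frac{1}{8} \approx 0.125$)
$R = i \sqrt{69}$ ($R = \sqrt{-73 + 4} = \sqrt{-69} = i \sqrt{69} \approx 8.3066 i$)
$p = 1034$ ($p = \left(-47\right) \left(-22\right) = 1034$)
$p + L{\left(A{\left(3,b \right)},7 \right)} R = 1034 - 10 i \sqrt{69}$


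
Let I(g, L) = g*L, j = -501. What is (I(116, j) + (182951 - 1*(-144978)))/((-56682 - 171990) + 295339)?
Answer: 269813/66667 ≈ 4.0472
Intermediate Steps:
I(g, L) = L*g
(I(116, j) + (182951 - 1*(-144978)))/((-56682 - 171990) + 295339) = (-501*116 + (182951 - 1*(-144978)))/((-56682 - 171990) + 295339) = (-58116 + (182951 + 144978))/(-228672 + 295339) = (-58116 + 327929)/66667 = 269813*(1/66667) = 269813/66667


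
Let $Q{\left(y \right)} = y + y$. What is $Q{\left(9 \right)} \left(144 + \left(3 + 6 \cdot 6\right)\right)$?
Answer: $3294$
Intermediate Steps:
$Q{\left(y \right)} = 2 y$
$Q{\left(9 \right)} \left(144 + \left(3 + 6 \cdot 6\right)\right) = 2 \cdot 9 \left(144 + \left(3 + 6 \cdot 6\right)\right) = 18 \left(144 + \left(3 + 36\right)\right) = 18 \left(144 + 39\right) = 18 \cdot 183 = 3294$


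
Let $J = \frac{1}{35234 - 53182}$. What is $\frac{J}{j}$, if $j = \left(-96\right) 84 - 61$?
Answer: $\frac{1}{145827500} \approx 6.8574 \cdot 10^{-9}$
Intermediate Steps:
$j = -8125$ ($j = -8064 - 61 = -8125$)
$J = - \frac{1}{17948}$ ($J = \frac{1}{-17948} = - \frac{1}{17948} \approx -5.5716 \cdot 10^{-5}$)
$\frac{J}{j} = - \frac{1}{17948 \left(-8125\right)} = \left(- \frac{1}{17948}\right) \left(- \frac{1}{8125}\right) = \frac{1}{145827500}$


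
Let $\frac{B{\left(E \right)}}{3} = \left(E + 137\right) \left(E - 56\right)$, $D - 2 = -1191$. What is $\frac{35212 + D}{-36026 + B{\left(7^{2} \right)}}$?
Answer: $- \frac{34023}{39932} \approx -0.85202$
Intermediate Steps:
$D = -1189$ ($D = 2 - 1191 = -1189$)
$B{\left(E \right)} = 3 \left(-56 + E\right) \left(137 + E\right)$ ($B{\left(E \right)} = 3 \left(E + 137\right) \left(E - 56\right) = 3 \left(137 + E\right) \left(-56 + E\right) = 3 \left(-56 + E\right) \left(137 + E\right)$)
$\frac{35212 + D}{-36026 + B{\left(7^{2} \right)}} = \frac{35212 - 1189}{-36026 + \left(-23016 + 3 \left(7^{2}\right)^{2} + 243 \cdot 7^{2}\right)} = \frac{34023}{-36026 + \left(-23016 + 3 \cdot 49^{2} + 243 \cdot 49\right)} = \frac{34023}{-36026 + \left(-23016 + 3 \cdot 2401 + 11907\right)} = \frac{34023}{-36026 + \left(-23016 + 7203 + 11907\right)} = \frac{34023}{-36026 - 3906} = \frac{34023}{-39932} = 34023 \left(- \frac{1}{39932}\right) = - \frac{34023}{39932}$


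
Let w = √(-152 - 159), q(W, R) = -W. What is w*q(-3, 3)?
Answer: 3*I*√311 ≈ 52.906*I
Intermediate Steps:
w = I*√311 (w = √(-311) = I*√311 ≈ 17.635*I)
w*q(-3, 3) = (I*√311)*(-1*(-3)) = (I*√311)*3 = 3*I*√311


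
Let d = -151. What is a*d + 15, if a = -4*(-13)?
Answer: -7837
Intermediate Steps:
a = 52
a*d + 15 = 52*(-151) + 15 = -7852 + 15 = -7837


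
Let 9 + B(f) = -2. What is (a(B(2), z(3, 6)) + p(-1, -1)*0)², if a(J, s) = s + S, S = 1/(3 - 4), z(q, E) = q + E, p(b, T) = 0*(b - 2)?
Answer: 64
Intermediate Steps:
p(b, T) = 0 (p(b, T) = 0*(-2 + b) = 0)
z(q, E) = E + q
B(f) = -11 (B(f) = -9 - 2 = -11)
S = -1 (S = 1/(-1) = -1)
a(J, s) = -1 + s (a(J, s) = s - 1 = -1 + s)
(a(B(2), z(3, 6)) + p(-1, -1)*0)² = ((-1 + (6 + 3)) + 0*0)² = ((-1 + 9) + 0)² = (8 + 0)² = 8² = 64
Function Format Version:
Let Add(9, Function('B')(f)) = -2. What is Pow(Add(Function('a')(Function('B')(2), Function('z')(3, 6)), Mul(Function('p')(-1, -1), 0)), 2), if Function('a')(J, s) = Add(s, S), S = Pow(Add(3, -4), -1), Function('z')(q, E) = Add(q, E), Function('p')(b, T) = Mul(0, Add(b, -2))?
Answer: 64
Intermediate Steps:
Function('p')(b, T) = 0 (Function('p')(b, T) = Mul(0, Add(-2, b)) = 0)
Function('z')(q, E) = Add(E, q)
Function('B')(f) = -11 (Function('B')(f) = Add(-9, -2) = -11)
S = -1 (S = Pow(-1, -1) = -1)
Function('a')(J, s) = Add(-1, s) (Function('a')(J, s) = Add(s, -1) = Add(-1, s))
Pow(Add(Function('a')(Function('B')(2), Function('z')(3, 6)), Mul(Function('p')(-1, -1), 0)), 2) = Pow(Add(Add(-1, Add(6, 3)), Mul(0, 0)), 2) = Pow(Add(Add(-1, 9), 0), 2) = Pow(Add(8, 0), 2) = Pow(8, 2) = 64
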